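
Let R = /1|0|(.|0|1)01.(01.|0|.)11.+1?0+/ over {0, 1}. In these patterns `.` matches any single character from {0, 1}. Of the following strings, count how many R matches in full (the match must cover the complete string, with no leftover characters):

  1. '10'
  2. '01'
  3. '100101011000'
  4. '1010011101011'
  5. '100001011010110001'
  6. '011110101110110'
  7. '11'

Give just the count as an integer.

1. '10' → no match
2. '01' → no match
3. '100101011000' → no match
4 → no match
5 → no match
6 → no match
7. '11' → no match
Total matched: 0

0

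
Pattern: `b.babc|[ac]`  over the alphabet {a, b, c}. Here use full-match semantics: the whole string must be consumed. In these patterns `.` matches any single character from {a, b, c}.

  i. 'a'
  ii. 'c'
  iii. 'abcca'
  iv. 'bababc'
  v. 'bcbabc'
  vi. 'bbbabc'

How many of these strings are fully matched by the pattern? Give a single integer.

5

i → match
ii → match
iii → no match
iv → match
v → match
vi → match
Total matched: 5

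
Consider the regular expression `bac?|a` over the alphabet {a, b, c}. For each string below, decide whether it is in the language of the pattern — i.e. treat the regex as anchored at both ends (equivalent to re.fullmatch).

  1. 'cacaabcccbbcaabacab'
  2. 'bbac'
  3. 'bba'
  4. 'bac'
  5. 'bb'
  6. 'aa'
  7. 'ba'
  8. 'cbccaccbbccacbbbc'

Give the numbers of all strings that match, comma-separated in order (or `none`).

1 → no match
2 → no match
3 → no match
4 → match
5 → no match
6 → no match
7 → match
8 → no match

4, 7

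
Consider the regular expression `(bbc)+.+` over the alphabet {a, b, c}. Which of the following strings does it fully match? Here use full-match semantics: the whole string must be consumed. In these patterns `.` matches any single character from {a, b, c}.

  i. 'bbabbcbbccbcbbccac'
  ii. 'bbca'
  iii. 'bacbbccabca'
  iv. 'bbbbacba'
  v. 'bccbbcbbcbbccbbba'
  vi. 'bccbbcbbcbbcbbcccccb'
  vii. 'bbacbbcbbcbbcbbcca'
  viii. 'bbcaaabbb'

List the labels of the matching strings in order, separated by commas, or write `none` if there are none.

ii, viii

i → no match — must start with 'bbc'
ii → match
iii → no match — must start with 'bbc'
iv → no match — must start with 'bbc'
v → no match — must start with 'bbc'
vi → no match — must start with 'bbc'
vii → no match — must start with 'bbc'
viii → match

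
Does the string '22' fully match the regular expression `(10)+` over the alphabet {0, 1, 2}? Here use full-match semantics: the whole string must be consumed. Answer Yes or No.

Every match must start with '10', but '22' does not.

No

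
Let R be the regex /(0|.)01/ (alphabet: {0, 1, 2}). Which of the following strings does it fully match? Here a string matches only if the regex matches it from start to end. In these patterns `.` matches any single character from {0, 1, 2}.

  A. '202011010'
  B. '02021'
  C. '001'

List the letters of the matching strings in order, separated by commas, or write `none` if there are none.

A. '202011010' → no match — must end with '01'
B. '02021' → no match — must end with '01'
C. '001' → match

C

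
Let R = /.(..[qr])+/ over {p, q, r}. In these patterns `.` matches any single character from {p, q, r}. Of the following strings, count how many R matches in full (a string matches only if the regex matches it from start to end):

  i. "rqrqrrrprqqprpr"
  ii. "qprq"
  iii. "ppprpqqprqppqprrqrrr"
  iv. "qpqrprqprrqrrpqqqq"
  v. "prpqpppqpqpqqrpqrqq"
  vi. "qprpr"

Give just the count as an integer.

1

i → no match
ii → match
iii → no match
iv → no match
v → no match
vi → no match
Total matched: 1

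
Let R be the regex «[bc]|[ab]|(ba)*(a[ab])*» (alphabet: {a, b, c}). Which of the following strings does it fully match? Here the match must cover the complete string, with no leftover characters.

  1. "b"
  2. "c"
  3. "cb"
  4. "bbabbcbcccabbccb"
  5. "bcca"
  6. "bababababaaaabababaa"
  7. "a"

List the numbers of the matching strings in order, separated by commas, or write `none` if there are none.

1 → match
2 → match
3 → no match
4 → no match
5 → no match
6 → match
7 → match

1, 2, 6, 7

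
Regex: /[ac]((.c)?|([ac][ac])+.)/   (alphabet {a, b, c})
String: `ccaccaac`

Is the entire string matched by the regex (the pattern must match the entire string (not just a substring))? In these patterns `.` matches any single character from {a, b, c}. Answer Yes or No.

Yes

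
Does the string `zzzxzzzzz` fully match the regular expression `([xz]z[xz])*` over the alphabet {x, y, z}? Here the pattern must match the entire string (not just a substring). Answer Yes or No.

Yes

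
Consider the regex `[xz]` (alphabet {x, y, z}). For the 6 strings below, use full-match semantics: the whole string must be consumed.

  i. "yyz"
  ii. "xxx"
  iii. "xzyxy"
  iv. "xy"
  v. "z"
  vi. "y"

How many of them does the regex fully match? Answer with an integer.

i → no match
ii → no match
iii → no match
iv → no match
v → match
vi → no match
Total matched: 1

1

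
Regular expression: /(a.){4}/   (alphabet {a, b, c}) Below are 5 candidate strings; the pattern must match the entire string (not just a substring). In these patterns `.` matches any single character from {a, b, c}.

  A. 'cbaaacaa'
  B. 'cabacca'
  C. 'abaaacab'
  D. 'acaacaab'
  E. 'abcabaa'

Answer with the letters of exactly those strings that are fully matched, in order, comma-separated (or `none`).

A. 'cbaaacaa' → no match — must start with 'a'
B. 'cabacca' → no match — must start with 'a'
C. 'abaaacab' → match
D. 'acaacaab' → no match
E. 'abcabaa' → no match

C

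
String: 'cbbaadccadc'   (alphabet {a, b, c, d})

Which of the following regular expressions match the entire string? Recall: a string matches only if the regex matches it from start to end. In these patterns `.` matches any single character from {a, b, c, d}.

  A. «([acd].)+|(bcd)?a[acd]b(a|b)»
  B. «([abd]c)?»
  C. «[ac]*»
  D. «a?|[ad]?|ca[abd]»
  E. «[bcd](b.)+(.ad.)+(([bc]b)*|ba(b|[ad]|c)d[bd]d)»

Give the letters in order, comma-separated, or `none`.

A → no match
B → no match
C → no match
D → no match
E → match

E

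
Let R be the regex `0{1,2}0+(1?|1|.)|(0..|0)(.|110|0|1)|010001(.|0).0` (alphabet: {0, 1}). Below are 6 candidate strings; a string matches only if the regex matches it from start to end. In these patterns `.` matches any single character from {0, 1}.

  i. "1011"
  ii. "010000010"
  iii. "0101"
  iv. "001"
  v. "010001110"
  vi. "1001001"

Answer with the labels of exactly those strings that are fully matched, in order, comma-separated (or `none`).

i → no match
ii → no match
iii → match
iv → match
v → match
vi → no match

iii, iv, v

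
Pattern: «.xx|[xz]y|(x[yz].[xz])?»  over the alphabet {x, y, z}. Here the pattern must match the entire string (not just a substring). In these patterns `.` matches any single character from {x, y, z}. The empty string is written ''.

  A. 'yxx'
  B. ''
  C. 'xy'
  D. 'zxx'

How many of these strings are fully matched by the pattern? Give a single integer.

A → match
B → match
C → match
D → match
Total matched: 4

4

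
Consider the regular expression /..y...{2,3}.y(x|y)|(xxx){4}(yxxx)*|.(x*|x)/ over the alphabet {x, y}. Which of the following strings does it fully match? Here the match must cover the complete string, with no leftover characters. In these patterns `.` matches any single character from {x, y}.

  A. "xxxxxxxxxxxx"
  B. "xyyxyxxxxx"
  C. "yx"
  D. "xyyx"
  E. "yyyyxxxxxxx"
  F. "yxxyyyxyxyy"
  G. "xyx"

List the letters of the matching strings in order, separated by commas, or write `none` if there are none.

A, C

A → match
B → no match
C → match
D → no match
E → no match
F → no match
G → no match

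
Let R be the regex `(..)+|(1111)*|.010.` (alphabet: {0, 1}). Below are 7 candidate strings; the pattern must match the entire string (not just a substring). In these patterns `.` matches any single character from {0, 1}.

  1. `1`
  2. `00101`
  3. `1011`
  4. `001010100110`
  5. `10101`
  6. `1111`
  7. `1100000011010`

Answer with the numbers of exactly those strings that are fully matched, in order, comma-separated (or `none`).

1 → no match
2 → match
3 → match
4 → match
5 → match
6 → match
7 → no match

2, 3, 4, 5, 6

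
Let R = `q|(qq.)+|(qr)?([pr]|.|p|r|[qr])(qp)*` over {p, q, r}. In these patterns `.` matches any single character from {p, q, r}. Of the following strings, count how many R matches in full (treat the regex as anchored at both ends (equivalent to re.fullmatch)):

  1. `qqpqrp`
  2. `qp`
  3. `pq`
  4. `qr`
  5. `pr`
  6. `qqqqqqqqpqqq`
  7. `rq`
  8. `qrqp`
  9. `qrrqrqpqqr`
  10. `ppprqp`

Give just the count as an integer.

1 → no match
2 → no match
3 → no match
4 → no match
5 → no match
6 → match
7 → no match
8 → no match
9 → no match
10 → no match
Total matched: 1

1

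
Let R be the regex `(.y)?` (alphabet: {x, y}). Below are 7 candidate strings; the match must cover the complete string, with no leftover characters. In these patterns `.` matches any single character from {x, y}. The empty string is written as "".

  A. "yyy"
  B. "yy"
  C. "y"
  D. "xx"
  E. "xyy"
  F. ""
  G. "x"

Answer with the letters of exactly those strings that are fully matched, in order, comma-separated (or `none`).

B, F

A → no match
B → match
C → no match
D → no match
E → no match
F → match
G → no match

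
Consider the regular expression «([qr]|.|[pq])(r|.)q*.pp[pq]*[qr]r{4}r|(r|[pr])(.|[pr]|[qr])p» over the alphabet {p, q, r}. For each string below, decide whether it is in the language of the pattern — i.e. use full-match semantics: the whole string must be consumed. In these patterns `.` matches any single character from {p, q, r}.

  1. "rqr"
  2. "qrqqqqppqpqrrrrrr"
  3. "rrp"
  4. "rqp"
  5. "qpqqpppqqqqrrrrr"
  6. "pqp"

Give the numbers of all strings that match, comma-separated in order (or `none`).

1 → no match
2 → match
3 → match
4 → match
5 → match
6 → match

2, 3, 4, 5, 6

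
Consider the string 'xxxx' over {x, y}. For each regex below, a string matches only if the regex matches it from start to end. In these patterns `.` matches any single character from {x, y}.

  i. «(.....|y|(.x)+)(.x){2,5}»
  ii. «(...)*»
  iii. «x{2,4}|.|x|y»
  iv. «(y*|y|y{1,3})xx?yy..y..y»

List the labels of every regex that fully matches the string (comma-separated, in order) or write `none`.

iii

i → no match
ii → no match
iii → match
iv → no match — must end with 'y'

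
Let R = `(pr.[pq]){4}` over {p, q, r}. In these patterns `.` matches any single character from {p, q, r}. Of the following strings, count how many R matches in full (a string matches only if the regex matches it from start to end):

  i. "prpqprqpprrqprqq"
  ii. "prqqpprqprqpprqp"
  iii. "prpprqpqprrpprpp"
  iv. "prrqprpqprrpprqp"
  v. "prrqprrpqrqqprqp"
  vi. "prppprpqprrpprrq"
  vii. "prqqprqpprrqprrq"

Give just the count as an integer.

i → match
ii → no match
iii → no match
iv → match
v → no match
vi → match
vii → match
Total matched: 4

4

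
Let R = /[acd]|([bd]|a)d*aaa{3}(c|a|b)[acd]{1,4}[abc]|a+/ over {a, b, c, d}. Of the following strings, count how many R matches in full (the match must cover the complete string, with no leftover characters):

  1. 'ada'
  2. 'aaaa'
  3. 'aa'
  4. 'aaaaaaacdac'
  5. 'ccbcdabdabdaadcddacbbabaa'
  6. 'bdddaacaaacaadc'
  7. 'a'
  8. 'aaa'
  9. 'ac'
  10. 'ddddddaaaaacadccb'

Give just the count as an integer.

1 → no match
2 → match
3 → match
4 → match
5 → no match
6 → no match
7 → match
8 → match
9 → no match
10 → match
Total matched: 6

6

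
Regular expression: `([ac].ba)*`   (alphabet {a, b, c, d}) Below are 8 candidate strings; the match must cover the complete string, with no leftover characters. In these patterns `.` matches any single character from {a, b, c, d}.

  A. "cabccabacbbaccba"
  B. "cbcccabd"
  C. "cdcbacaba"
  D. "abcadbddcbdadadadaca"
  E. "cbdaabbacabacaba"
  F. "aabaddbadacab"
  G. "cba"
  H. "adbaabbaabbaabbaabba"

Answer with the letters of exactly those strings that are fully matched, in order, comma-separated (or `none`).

A → no match
B. "cbcccabd" → no match
C. "cdcbacaba" → no match
D → no match
E → no match
F → no match
G. "cba" → no match
H → match

H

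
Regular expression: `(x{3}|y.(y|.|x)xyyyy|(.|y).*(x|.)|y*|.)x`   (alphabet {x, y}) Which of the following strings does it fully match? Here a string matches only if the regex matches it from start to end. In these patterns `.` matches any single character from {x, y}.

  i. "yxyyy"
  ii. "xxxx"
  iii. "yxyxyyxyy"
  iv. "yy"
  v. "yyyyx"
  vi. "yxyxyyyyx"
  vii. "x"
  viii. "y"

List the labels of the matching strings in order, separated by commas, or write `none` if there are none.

i → no match — must end with "x"
ii → match
iii → no match — must end with "x"
iv → no match — must end with "x"
v → match
vi → match
vii → match
viii → no match — must end with "x"

ii, v, vi, vii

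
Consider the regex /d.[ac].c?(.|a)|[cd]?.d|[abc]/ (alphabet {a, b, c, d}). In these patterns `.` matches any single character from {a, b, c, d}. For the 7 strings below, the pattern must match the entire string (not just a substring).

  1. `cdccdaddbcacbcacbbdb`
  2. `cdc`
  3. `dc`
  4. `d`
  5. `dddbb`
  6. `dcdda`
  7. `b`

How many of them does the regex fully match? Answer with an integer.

1 → no match
2 → no match
3 → no match
4 → no match
5 → no match
6 → no match
7 → match
Total matched: 1

1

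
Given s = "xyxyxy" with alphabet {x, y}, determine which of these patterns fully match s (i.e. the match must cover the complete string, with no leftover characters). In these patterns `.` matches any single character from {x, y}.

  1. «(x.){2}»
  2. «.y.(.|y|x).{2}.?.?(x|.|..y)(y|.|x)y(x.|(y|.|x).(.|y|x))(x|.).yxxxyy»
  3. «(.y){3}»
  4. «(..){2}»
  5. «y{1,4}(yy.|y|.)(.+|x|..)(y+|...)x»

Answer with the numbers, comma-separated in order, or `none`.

3

1 → no match
2 → no match — must end with "yxxxyy"
3 → match
4 → no match
5 → no match — must start with "y"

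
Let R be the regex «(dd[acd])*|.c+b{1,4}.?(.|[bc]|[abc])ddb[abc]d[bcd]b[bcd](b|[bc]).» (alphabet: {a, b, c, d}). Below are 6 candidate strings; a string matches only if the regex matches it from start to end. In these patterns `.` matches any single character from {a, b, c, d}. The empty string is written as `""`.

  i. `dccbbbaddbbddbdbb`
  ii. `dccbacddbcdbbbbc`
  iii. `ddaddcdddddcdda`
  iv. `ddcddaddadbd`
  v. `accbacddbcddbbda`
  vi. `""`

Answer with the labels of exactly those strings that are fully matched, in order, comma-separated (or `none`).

i, ii, iii, vi

i → match
ii → match
iii → match
iv. `ddcddaddadbd` → no match
v → no match
vi. `""` → match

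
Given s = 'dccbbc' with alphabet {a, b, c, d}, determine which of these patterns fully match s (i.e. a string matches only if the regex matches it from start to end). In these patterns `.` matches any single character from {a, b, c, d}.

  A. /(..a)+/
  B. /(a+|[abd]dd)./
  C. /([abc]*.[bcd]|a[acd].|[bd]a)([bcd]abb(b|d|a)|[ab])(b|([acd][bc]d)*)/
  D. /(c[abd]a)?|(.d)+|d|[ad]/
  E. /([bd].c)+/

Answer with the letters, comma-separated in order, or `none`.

A → no match — must end with 'a'
B → no match
C → no match
D → no match
E → match

E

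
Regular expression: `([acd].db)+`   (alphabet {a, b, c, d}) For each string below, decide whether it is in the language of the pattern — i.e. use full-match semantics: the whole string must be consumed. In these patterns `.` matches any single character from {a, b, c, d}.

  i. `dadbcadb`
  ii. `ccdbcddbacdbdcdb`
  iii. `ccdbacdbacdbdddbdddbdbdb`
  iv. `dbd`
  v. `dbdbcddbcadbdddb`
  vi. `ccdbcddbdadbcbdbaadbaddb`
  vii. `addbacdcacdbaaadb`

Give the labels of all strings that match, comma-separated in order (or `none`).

i, ii, iii, v, vi

i → match
ii → match
iii → match
iv → no match — must end with `db`
v → match
vi → match
vii → no match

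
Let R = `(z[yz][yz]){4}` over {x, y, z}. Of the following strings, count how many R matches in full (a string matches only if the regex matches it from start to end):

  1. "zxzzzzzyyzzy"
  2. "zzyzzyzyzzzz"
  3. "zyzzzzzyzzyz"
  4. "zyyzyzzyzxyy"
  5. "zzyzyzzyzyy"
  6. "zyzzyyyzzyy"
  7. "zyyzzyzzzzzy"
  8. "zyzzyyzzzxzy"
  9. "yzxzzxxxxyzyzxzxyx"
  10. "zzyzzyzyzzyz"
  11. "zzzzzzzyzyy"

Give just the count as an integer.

4

1. "zxzzzzzyyzzy" → no match
2. "zzyzzyzyzzzz" → match
3. "zyzzzzzyzzyz" → match
4. "zyyzyzzyzxyy" → no match
5. "zzyzyzzyzyy" → no match
6. "zyzzyyyzzyy" → no match
7. "zyyzzyzzzzzy" → match
8. "zyzzyyzzzxzy" → no match
9 → no match — must start with "z"
10. "zzyzzyzyzzyz" → match
11. "zzzzzzzyzyy" → no match
Total matched: 4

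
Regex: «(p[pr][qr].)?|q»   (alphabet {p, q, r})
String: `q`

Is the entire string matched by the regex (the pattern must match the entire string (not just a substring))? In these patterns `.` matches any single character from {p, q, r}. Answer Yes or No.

Yes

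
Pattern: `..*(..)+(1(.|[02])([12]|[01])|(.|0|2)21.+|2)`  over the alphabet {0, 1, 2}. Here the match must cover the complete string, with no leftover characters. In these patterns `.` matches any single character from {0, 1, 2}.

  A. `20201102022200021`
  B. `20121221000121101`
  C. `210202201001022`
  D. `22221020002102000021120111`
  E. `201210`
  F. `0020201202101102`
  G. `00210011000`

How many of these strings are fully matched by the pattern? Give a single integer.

4

A → no match
B → match
C → match
D → match
E → no match
F → match
G → no match
Total matched: 4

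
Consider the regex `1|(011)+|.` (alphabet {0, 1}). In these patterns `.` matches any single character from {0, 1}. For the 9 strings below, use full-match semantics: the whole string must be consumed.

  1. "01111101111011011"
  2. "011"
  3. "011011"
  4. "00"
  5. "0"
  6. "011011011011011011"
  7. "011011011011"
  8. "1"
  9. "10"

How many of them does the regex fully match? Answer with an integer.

1 → no match
2 → match
3 → match
4 → no match
5 → match
6 → match
7 → match
8 → match
9 → no match
Total matched: 6

6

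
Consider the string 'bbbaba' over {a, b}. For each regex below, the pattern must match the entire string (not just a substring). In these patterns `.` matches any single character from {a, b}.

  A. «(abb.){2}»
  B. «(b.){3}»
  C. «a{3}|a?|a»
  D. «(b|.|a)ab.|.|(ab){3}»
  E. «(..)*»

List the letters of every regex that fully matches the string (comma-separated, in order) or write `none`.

A → no match — must start with 'abb'
B → match
C → no match
D → no match
E → match

B, E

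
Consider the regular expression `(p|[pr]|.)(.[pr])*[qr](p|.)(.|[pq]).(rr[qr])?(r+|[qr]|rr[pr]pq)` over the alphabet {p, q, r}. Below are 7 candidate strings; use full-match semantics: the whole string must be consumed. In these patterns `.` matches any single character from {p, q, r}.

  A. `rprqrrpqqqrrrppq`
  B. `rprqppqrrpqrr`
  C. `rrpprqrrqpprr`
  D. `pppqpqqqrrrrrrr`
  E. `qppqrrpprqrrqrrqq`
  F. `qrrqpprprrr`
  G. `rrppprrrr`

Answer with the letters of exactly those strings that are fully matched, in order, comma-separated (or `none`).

A, C, D, E, G

A → match
B → no match
C → match
D → match
E → match
F. `qrrqpprprrr` → no match
G. `rrppprrrr` → match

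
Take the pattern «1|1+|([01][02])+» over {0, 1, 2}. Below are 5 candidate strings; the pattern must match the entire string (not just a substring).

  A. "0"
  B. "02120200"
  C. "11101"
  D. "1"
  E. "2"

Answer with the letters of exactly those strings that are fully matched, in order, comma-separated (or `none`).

A. "0" → no match
B. "02120200" → match
C. "11101" → no match
D. "1" → match
E. "2" → no match

B, D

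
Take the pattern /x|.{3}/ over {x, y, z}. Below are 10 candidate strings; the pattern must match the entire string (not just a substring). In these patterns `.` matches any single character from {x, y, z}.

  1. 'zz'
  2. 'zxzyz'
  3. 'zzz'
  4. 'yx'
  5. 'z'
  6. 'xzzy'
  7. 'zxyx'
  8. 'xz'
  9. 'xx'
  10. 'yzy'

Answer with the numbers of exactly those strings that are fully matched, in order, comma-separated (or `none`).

3, 10

1 → no match
2 → no match
3 → match
4 → no match
5 → no match
6 → no match
7 → no match
8 → no match
9 → no match
10 → match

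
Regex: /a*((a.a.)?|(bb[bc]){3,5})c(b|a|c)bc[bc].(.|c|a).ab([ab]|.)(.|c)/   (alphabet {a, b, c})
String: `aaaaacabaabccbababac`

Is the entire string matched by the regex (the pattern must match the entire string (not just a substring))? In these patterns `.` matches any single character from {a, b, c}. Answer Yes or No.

No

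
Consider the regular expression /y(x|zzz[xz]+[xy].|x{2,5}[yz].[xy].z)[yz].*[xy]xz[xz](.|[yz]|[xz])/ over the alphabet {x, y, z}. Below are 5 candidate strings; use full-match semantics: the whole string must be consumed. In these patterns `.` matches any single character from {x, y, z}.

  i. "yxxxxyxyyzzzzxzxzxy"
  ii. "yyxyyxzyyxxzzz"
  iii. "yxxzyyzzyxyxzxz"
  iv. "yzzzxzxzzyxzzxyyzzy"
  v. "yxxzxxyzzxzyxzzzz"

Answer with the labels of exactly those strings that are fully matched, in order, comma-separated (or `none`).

i → no match
ii → no match
iii → match
iv → no match
v → no match

iii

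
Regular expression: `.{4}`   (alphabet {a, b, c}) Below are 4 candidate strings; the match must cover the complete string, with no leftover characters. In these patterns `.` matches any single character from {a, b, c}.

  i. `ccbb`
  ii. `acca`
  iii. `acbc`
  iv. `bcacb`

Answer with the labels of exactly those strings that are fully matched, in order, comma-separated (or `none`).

i, ii, iii

i → match
ii → match
iii → match
iv → no match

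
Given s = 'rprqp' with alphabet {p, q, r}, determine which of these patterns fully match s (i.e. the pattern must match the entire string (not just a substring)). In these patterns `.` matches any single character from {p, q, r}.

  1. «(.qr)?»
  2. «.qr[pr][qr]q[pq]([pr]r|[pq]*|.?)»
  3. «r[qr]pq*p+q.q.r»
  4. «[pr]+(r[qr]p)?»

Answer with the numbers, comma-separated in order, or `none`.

4

1 → no match
2 → no match
3 → no match — must end with 'r'
4 → match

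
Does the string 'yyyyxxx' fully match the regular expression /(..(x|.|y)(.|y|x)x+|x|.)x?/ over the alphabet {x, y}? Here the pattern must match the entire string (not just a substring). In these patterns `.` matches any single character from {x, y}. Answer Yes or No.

Yes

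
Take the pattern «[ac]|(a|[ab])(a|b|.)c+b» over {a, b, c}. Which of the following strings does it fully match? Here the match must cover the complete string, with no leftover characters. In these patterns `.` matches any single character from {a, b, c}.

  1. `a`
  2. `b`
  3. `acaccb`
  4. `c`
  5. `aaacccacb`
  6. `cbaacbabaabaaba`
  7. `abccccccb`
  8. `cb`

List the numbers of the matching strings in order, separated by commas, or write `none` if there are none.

1, 4, 7

1. `a` → match
2. `b` → no match
3. `acaccb` → no match
4. `c` → match
5. `aaacccacb` → no match
6 → no match
7. `abccccccb` → match
8. `cb` → no match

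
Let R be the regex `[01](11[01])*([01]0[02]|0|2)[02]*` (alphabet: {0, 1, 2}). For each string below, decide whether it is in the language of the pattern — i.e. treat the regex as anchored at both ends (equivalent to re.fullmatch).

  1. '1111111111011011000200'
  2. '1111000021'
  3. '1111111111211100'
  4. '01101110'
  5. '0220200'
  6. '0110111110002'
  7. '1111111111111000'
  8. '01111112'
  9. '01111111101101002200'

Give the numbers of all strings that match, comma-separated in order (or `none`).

1 → no match
2 → no match
3 → no match
4 → match
5 → match
6 → match
7 → match
8 → match
9 → match

4, 5, 6, 7, 8, 9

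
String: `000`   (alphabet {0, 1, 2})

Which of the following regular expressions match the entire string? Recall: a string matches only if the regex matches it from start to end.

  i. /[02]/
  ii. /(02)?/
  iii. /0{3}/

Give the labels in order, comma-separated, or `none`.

iii

i → no match
ii → no match
iii → match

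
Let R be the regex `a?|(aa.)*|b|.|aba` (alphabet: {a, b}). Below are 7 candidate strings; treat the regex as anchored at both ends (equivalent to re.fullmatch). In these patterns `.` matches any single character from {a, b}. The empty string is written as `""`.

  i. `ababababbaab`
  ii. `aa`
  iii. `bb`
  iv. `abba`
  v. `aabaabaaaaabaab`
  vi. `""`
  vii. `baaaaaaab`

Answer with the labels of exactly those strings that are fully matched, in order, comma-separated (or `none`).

v, vi

i → no match
ii → no match
iii → no match
iv → no match
v → match
vi → match
vii → no match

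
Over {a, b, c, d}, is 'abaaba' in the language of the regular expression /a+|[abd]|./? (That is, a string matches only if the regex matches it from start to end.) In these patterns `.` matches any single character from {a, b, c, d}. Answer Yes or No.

No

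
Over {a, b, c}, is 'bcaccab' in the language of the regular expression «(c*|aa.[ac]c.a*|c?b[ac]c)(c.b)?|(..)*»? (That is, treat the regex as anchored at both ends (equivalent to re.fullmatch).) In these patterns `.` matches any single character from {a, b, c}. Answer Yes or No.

No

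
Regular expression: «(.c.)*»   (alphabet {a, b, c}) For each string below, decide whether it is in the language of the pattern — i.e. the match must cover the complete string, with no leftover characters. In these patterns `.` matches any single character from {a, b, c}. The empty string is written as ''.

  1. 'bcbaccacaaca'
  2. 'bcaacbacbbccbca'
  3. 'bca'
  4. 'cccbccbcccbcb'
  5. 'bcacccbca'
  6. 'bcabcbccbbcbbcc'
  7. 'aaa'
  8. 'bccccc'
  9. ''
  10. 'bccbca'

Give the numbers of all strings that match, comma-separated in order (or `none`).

1, 2, 3, 5, 6, 8, 9, 10

1 → match
2 → match
3 → match
4 → no match
5 → match
6 → match
7 → no match
8 → match
9 → match
10 → match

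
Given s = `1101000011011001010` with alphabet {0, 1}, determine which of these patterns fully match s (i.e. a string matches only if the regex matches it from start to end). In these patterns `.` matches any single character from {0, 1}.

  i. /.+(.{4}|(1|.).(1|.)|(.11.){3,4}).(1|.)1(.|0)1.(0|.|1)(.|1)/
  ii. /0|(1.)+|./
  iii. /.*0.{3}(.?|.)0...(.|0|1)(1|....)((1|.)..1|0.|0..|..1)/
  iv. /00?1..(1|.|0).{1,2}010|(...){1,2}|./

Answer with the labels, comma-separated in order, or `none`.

iii

i → no match
ii → no match
iii → match
iv → no match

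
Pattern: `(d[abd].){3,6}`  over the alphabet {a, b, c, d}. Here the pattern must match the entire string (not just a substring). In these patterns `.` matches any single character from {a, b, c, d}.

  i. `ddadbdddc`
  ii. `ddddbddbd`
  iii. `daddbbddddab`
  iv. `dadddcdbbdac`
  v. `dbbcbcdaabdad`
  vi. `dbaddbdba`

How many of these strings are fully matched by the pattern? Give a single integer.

5

i → match
ii → match
iii → match
iv → match
v → no match
vi → match
Total matched: 5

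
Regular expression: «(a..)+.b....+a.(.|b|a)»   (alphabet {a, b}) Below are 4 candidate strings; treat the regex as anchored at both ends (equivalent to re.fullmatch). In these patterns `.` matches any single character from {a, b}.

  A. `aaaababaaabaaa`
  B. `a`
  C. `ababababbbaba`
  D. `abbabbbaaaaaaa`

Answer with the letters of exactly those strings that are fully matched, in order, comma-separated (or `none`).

A → match
B. `a` → no match
C → no match
D → match

A, D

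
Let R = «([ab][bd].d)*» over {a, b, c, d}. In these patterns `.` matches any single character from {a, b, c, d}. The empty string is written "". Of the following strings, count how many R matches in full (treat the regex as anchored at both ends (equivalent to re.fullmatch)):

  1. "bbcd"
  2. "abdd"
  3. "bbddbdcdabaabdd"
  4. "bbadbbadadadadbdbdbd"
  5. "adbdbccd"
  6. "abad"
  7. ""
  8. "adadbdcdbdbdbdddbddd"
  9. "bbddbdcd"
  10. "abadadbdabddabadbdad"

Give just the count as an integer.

1 → match
2 → match
3 → no match
4 → match
5 → no match
6 → match
7 → match
8 → match
9 → match
10 → match
Total matched: 8

8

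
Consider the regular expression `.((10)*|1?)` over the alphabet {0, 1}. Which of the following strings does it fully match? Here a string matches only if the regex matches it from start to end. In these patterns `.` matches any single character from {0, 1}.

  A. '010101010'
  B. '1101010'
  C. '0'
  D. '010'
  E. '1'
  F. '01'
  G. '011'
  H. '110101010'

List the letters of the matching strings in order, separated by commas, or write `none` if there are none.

A. '010101010' → match
B. '1101010' → match
C. '0' → match
D. '010' → match
E. '1' → match
F. '01' → match
G. '011' → no match
H. '110101010' → match

A, B, C, D, E, F, H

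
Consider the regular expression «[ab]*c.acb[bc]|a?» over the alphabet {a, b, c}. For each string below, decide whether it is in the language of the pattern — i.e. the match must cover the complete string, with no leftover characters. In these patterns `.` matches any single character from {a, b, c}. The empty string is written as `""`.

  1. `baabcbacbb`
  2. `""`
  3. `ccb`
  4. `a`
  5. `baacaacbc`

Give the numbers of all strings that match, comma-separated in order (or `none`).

1 → match
2 → match
3 → no match
4 → match
5 → match

1, 2, 4, 5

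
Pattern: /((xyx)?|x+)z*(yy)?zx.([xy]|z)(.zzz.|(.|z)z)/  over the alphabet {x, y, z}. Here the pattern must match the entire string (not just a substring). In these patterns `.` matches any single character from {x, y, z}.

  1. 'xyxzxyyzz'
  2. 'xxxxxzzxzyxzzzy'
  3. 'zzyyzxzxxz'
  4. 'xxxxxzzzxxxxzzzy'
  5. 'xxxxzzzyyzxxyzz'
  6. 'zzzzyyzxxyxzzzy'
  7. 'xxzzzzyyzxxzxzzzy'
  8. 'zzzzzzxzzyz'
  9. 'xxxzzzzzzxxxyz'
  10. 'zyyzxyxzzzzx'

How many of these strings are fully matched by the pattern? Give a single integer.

1. 'xyxzxyyzz' → match
2 → match
3. 'zzyyzxzxxz' → match
4 → match
5 → match
6 → match
7 → match
8. 'zzzzzzxzzyz' → match
9 → match
10. 'zyyzxyxzzzzx' → match
Total matched: 10

10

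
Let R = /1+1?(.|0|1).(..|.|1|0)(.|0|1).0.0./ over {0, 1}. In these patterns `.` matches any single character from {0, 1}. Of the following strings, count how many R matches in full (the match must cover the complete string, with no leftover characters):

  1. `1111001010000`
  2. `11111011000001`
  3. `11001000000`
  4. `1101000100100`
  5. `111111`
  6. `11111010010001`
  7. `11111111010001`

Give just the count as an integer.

1 → match
2 → match
3. `11001000000` → match
4 → no match
5. `111111` → no match
6 → match
7 → match
Total matched: 5

5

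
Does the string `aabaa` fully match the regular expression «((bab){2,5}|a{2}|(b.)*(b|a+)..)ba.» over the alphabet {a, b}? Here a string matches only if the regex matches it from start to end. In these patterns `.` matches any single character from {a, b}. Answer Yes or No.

Yes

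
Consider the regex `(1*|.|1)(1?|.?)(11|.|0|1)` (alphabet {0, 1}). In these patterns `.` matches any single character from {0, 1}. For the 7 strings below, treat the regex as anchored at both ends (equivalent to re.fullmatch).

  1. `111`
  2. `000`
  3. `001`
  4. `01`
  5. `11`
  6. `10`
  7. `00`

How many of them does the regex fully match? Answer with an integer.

1 → match
2 → match
3 → match
4 → match
5 → match
6 → match
7 → match
Total matched: 7

7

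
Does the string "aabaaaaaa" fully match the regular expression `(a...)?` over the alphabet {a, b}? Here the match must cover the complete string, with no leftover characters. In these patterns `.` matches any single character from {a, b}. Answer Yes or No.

No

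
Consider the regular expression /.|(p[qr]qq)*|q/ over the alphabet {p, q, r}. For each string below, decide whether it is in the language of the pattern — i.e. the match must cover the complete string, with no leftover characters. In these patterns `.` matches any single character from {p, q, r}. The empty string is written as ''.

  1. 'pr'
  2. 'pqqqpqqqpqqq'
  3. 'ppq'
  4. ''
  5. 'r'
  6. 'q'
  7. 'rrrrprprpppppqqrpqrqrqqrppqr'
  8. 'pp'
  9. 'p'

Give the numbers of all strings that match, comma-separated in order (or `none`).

2, 4, 5, 6, 9

1 → no match
2 → match
3 → no match
4 → match
5 → match
6 → match
7 → no match
8 → no match
9 → match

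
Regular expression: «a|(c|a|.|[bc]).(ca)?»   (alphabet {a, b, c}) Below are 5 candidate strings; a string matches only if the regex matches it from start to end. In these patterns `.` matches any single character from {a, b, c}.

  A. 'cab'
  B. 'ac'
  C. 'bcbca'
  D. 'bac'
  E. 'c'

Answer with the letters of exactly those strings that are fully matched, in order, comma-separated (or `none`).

B

A. 'cab' → no match
B. 'ac' → match
C. 'bcbca' → no match
D. 'bac' → no match
E. 'c' → no match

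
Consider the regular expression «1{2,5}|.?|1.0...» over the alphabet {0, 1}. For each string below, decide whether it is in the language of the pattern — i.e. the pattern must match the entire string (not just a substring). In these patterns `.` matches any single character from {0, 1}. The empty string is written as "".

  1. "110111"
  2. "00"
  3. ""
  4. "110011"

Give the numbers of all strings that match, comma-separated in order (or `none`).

1, 3, 4

1. "110111" → match
2. "00" → no match
3. "" → match
4. "110011" → match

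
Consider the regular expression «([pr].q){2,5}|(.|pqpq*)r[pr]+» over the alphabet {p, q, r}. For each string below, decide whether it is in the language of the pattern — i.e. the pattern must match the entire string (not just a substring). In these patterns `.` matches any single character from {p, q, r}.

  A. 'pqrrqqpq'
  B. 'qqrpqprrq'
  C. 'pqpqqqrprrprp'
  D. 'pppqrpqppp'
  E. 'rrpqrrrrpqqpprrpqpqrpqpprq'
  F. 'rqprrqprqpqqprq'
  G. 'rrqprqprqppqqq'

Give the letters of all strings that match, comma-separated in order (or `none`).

C

A → no match
B → no match
C → match
D → no match
E → no match
F → no match
G → no match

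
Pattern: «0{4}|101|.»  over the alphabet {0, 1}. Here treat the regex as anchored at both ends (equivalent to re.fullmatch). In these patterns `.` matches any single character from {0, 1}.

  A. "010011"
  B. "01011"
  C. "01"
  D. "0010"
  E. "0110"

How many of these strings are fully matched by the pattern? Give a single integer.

A → no match
B → no match
C → no match
D → no match
E → no match
Total matched: 0

0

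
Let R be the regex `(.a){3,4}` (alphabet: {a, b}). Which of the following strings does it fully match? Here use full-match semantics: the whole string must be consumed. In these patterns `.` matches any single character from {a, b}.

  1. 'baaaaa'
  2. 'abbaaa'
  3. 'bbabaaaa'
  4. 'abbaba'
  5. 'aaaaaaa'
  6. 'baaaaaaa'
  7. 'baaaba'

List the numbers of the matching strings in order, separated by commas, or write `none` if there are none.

1, 6, 7

1 → match
2 → no match
3 → no match
4 → no match
5 → no match
6 → match
7 → match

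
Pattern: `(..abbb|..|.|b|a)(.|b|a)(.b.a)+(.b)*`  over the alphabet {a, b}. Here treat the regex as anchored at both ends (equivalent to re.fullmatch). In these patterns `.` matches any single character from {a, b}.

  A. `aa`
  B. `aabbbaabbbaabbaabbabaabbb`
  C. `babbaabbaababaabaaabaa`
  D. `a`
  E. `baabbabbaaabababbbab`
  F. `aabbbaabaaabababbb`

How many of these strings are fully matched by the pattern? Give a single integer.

A. `aa` → no match
B → no match
C → no match
D. `a` → no match
E → match
F → match
Total matched: 2

2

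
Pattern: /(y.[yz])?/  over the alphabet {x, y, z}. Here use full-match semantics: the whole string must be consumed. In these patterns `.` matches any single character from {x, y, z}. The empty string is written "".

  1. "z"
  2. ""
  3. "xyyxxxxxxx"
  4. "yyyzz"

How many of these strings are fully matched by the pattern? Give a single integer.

1 → no match
2 → match
3 → no match
4 → no match
Total matched: 1

1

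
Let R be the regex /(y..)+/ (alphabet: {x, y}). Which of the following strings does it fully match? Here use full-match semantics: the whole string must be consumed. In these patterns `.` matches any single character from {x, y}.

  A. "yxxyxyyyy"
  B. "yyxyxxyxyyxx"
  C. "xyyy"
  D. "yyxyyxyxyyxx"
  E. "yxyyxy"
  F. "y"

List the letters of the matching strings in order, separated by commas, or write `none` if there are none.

A, B, D, E

A → match
B → match
C → no match — must start with "y"
D → match
E → match
F → no match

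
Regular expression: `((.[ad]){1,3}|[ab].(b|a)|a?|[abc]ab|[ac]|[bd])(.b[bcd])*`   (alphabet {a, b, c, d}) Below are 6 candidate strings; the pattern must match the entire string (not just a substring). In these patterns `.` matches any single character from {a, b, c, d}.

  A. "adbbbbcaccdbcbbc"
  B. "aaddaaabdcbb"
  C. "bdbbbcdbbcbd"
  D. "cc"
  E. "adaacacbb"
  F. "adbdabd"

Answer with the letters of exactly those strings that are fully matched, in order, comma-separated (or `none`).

A → no match
B → match
C → match
D → no match
E → match
F → match

B, C, E, F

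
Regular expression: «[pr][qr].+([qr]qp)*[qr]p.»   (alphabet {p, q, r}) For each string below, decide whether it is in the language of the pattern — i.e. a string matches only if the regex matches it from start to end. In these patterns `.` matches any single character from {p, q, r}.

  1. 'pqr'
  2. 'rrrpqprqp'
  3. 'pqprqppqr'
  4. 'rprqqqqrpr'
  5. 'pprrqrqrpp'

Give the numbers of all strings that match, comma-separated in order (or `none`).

none

1 → no match
2 → no match
3 → no match
4 → no match
5 → no match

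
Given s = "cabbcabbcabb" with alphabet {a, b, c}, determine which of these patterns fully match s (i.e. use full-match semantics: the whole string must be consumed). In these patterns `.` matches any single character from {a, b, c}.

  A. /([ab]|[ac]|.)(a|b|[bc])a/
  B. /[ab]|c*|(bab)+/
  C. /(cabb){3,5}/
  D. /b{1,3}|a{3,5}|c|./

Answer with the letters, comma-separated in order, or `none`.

A → no match — must end with "a"
B → no match
C → match
D → no match

C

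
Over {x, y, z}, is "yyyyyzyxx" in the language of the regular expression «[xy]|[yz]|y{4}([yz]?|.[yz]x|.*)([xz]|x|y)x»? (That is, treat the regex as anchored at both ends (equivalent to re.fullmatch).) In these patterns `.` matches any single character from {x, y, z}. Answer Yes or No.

Yes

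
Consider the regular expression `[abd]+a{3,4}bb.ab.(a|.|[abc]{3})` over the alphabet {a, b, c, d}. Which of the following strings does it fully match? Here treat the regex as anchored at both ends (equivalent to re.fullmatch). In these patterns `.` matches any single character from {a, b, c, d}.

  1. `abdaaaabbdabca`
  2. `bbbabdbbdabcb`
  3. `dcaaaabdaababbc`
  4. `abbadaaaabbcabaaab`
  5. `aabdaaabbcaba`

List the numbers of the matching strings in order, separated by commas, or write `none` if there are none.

1 → match
2 → no match
3 → no match
4 → match
5 → no match

1, 4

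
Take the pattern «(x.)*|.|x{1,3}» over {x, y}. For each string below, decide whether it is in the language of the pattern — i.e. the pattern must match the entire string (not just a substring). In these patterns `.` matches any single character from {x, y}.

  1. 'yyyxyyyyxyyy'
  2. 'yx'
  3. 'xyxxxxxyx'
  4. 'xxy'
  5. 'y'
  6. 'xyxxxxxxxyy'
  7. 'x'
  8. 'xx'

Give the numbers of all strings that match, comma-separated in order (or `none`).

5, 7, 8

1 → no match
2 → no match
3 → no match
4 → no match
5 → match
6 → no match
7 → match
8 → match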